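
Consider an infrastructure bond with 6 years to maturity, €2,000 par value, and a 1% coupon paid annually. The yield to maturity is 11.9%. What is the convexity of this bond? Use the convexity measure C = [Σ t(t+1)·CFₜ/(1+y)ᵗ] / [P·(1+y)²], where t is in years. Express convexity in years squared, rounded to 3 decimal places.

With y = 0.119:
  t   CF        PV=CF/(1+0.119)^t    t·PV        t(t+1)·PV
  1        20.00        17.8731        17.8731          35.7462
  2        20.00        15.9724        31.9448          95.8343
  3        20.00        14.2738        42.8214         171.2857
  4        20.00        12.7559        51.0234         255.1171
  5        20.00        11.3993        56.9967         341.9801
  6     2,020.00     1,028.8945     6,173.3671      43,213.5695
  Σ                  1,101.1690     6,374.0265      44,113.5329
P = 1,101.1690.
Convexity = Σ t(t+1)·PV / [P·(1+y)²] = 44,113.5329 / (1,101.1690 × 1.252161) = 31.99320.

31.993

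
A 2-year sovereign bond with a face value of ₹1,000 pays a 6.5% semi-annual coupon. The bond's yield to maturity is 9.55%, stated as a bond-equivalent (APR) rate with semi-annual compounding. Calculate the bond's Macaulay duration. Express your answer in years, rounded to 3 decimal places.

1.905 years

Periodic yield y = 0.04775. Discount each cash flow and weight by its period:
  t   CF        PV=CF/(1+0.04775)^t    t·PV
  1        32.50        31.0188        31.0188
  2        32.50        29.6052        59.2104
  3        32.50        28.2560        84.7679
  4     1,032.50       856.7604     3,427.0416
  Σ                    945.6404     3,602.0388
Price P = Σ PV = 945.6404.
Macaulay duration = Σ(t·PV) / P = 3,602.0388 / 945.6404 = 3.80910 half-year periods.
In years: 3.80910 / 2 = 1.90455 years.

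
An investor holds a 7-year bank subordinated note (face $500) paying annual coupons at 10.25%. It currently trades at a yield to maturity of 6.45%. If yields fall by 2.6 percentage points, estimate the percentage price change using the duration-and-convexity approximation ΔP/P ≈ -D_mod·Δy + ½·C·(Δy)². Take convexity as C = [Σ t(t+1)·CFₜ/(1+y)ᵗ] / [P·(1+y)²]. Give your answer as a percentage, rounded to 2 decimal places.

+14.59%

With y = 0.0645:
  t   CF        PV=CF/(1+0.0645)^t    t·PV        t(t+1)·PV
  1        51.25        48.1447        48.1447          96.2893
  2        51.25        45.2275        90.4550         271.3650
  3        51.25        42.4871       127.4612         509.8449
  4        51.25        39.9127       159.6508         798.2542
  5        51.25        37.4943       187.4716       1,124.8298
  6        51.25        35.2225       211.3349       1,479.3440
  7       551.25       355.9008     2,491.3055      19,930.4438
  Σ                    604.3895     3,315.8237      24,210.3709
P = 604.3895; D_Mac = 5.48624 yrs; D_mod = 5.15382 yrs; C = 35.35031.
Duration effect: -5.15382 × (-0.026) = +0.133999
Convexity effect: 0.5 × 35.35031 × (-0.026)² = +0.0119484
ΔP/P ≈ +0.133999 + 0.0119484 = +0.145948 = +14.5948%.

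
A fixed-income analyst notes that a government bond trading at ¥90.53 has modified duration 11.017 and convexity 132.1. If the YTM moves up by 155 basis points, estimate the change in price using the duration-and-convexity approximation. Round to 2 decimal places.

-¥14.02

Duration effect: -D_mod·Δy = -11.017 × (+0.0155) = -0.1707635
Convexity effect: ½·C·(Δy)² = 0.5 × 132.1 × (0.0155)² = +0.0158685125
ΔP/P ≈ -0.1707635 + 0.0158685125 = -0.1548949875
ΔP ≈ 90.53 × (-0.1548949875) = -14.022643218375.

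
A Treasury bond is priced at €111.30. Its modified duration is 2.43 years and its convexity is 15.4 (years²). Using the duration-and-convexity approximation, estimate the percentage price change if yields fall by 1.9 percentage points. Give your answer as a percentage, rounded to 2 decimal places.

Duration effect: -D_mod·Δy = -2.43 × (-0.019) = +0.046170
Convexity effect: ½·C·(Δy)² = 0.5 × 15.4 × (-0.019)² = +0.0027797
ΔP/P ≈ +0.046170 + 0.0027797 = +0.0489497
= +4.89497%.

+4.89%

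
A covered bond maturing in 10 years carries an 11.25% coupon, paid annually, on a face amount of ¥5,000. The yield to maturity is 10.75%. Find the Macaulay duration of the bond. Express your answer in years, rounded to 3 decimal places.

Periodic yield y = 0.1075. Discount each cash flow and weight by its year:
  t   CF        PV=CF/(1+0.1075)^t    t·PV
  1       562.50       507.9007       507.9007
  2       562.50       458.6011       917.2021
  3       562.50       414.0867     1,242.2602
  4       562.50       373.8932     1,495.5729
  5       562.50       337.6011     1,688.0055
  6       562.50       304.8317     1,828.9902
  7       562.50       275.2431     1,926.7014
  8       562.50       248.5265     1,988.2117
  9       562.50       224.4031     2,019.6282
  10    5,562.50     2,003.6999    20,036.9989
  Σ                  5,148.7870    33,651.4718
Price P = Σ PV = 5,148.7870.
Macaulay duration = Σ(t·PV) / P = 33,651.4718 / 5,148.7870 = 6.53581 years.

6.536 years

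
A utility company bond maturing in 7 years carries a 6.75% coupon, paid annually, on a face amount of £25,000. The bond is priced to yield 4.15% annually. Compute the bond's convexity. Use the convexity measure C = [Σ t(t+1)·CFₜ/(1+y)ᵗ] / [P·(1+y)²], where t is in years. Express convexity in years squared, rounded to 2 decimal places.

With y = 0.0415:
  t   CF        PV=CF/(1+0.0415)^t    t·PV        t(t+1)·PV
  1     1,687.50     1,620.2592     1,620.2592       3,240.5185
  2     1,687.50     1,555.6978     3,111.3956       9,334.1867
  3     1,687.50     1,493.7089     4,481.1266      17,924.5064
  4     1,687.50     1,434.1900     5,736.7599      28,683.7996
  5     1,687.50     1,377.0427     6,885.2135      41,311.2813
  6     1,687.50     1,322.1725     7,933.0353      55,531.2470
  7    26,687.50    20,076.7297   140,537.1080   1,124,296.8643
  Σ                 28,879.8008   170,304.8982   1,280,322.4037
P = 28,879.8008.
Convexity = Σ t(t+1)·PV / [P·(1+y)²] = 1,280,322.4037 / (28,879.8008 × 1.084722) = 40.87018.

40.87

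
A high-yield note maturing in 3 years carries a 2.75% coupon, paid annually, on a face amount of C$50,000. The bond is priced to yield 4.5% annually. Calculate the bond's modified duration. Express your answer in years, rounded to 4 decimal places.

Periodic yield y = 0.045. First find Macaulay duration:
  t   CF        PV=CF/(1+0.045)^t    t·PV
  1     1,375.00     1,315.7895     1,315.7895
  2     1,375.00     1,259.1287     2,518.2574
  3    51,375.00    45,019.7380   135,059.2141
  Σ                 47,594.6562   138,893.2609
P = 47,594.6562; Macaulay duration = 138,893.2609 / 47,594.6562 = 2.91825 years.
Modified duration = D_Mac / (1 + y) = 2.91825 / 1.045 = 2.79259 years.

2.7926 years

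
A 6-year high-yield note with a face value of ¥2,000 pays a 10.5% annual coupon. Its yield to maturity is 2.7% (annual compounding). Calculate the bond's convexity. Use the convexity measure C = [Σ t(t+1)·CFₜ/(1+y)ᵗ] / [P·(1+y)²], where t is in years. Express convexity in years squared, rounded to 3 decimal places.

30.676

With y = 0.027:
  t   CF        PV=CF/(1+0.027)^t    t·PV        t(t+1)·PV
  1       210.00       204.4791       204.4791         408.9581
  2       210.00       199.1033       398.2066       1,194.6197
  3       210.00       193.8688       581.6065       2,326.4258
  4       210.00       188.7720       755.0879       3,775.4395
  5       210.00       183.8091       919.0456       5,514.2739
  6     2,210.00     1,883.5173    11,301.1038      79,107.7263
  Σ                  2,853.5496    14,159.5294      92,327.4433
P = 2,853.5496.
Convexity = Σ t(t+1)·PV / [P·(1+y)²] = 92,327.4433 / (2,853.5496 × 1.054729) = 30.67641.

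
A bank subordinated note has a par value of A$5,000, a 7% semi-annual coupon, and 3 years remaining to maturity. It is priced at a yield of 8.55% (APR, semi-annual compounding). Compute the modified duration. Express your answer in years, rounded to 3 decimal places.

2.639 years

Periodic yield y = 0.04275. First find Macaulay duration:
  t   CF        PV=CF/(1+0.04275)^t    t·PV
  1       175.00       167.8255       167.8255
  2       175.00       160.9451       321.8901
  3       175.00       154.3467       463.0402
  4       175.00       148.0189       592.0757
  5       175.00       141.9505       709.7527
  6     5,175.00     4,025.5865    24,153.5190
  Σ                  4,798.6732    26,408.1032
P = 4,798.6732; Macaulay duration = 26,408.1032 / 4,798.6732 = 5.50321 half-year periods = 2.75160 years.
Modified duration = D_Mac / (1 + y) = 2.75160 / 1.04275 = 2.63880 years.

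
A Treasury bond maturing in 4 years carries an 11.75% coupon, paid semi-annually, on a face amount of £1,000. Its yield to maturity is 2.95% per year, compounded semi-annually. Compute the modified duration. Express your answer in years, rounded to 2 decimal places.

Periodic yield y = 0.01475. First find Macaulay duration:
  t   CF        PV=CF/(1+0.01475)^t    t·PV
  1        58.75        57.8960        57.8960
  2        58.75        57.0545       114.1090
  3        58.75        56.2252       168.6755
  4        58.75        55.4079       221.6316
  5        58.75        54.6025       273.0125
  6        58.75        53.8088       322.8530
  7        58.75        53.0267       371.1868
  8     1,058.75       941.7182     7,533.7452
  Σ                  1,329.7397     9,063.1095
P = 1,329.7397; Macaulay duration = 9,063.1095 / 1,329.7397 = 6.81570 half-year periods = 3.40785 years.
Modified duration = D_Mac / (1 + y) = 3.40785 / 1.01475 = 3.35832 years.

3.36 years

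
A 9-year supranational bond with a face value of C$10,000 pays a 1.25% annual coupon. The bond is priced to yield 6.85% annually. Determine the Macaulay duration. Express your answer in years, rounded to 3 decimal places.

Periodic yield y = 0.0685. Discount each cash flow and weight by its year:
  t   CF        PV=CF/(1+0.0685)^t    t·PV
  1       125.00       116.9864       116.9864
  2       125.00       109.4866       218.9732
  3       125.00       102.4676       307.4027
  4       125.00        95.8985       383.5941
  5       125.00        89.7506       448.7530
  6       125.00        83.9968       503.9809
  7       125.00        78.6119       550.2833
  8       125.00        73.5722       588.5777
  9    10,125.00     5,577.3037    50,195.7333
  Σ                  6,328.0744    53,314.2847
Price P = Σ PV = 6,328.0744.
Macaulay duration = Σ(t·PV) / P = 53,314.2847 / 6,328.0744 = 8.42504 years.

8.425 years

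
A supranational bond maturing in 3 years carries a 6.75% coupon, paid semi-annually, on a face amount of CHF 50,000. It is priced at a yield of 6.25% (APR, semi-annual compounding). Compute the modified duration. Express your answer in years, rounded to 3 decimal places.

2.684 years

Periodic yield y = 0.03125. First find Macaulay duration:
  t   CF        PV=CF/(1+0.03125)^t    t·PV
  1     1,687.50     1,636.3636     1,636.3636
  2     1,687.50     1,586.7769     3,173.5537
  3     1,687.50     1,538.6927     4,616.0781
  4     1,687.50     1,492.0657     5,968.2626
  5     1,687.50     1,446.8515     7,234.2577
  6    51,687.50    42,973.6020   257,841.6122
  Σ                 50,674.3524   280,470.1280
P = 50,674.3524; Macaulay duration = 280,470.1280 / 50,674.3524 = 5.53476 half-year periods = 2.76738 years.
Modified duration = D_Mac / (1 + y) = 2.76738 / 1.03125 = 2.68352 years.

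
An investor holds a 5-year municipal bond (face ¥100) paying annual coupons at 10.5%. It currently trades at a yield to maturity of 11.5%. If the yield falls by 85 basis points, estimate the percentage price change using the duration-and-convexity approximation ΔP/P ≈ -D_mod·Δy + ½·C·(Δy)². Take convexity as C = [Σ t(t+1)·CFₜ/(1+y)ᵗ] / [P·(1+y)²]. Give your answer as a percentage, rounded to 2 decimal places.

+3.21%

With y = 0.115:
  t   CF        PV=CF/(1+0.115)^t    t·PV        t(t+1)·PV
  1        10.50         9.4170         9.4170          18.8341
  2        10.50         8.4458        16.8916          50.6747
  3        10.50         7.5747        22.7241          90.8962
  4        10.50         6.7934        27.1738         135.8688
  5       110.50        64.1192       320.5959       1,923.5753
  Σ                     96.3501       396.8023       2,219.8491
P = 96.3501; D_Mac = 4.11834 yrs; D_mod = 3.69358 yrs; C = 18.53196.
Duration effect: -3.69358 × (-0.0085) = +0.031395
Convexity effect: 0.5 × 18.53196 × (-0.0085)² = +0.0006695
ΔP/P ≈ +0.031395 + 0.0006695 = +0.032065 = +3.2065%.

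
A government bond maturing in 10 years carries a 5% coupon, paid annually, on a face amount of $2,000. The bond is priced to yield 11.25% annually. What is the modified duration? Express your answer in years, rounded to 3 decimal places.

6.779 years

Periodic yield y = 0.1125. First find Macaulay duration:
  t   CF        PV=CF/(1+0.1125)^t    t·PV
  1       100.00        89.8876        89.8876
  2       100.00        80.7979       161.5958
  3       100.00        72.6273       217.8819
  4       100.00        65.2830       261.1319
  5       100.00        58.6813       293.4066
  6       100.00        52.7473       316.4835
  7       100.00        47.4133       331.8929
  8       100.00        42.6187       340.9493
  9       100.00        38.3089       344.7802
  10    2,100.00       723.1345     7,231.3453
  Σ                  1,271.4997     9,589.3550
P = 1,271.4997; Macaulay duration = 9,589.3550 / 1,271.4997 = 7.54177 years.
Modified duration = D_Mac / (1 + y) = 7.54177 / 1.1125 = 6.77912 years.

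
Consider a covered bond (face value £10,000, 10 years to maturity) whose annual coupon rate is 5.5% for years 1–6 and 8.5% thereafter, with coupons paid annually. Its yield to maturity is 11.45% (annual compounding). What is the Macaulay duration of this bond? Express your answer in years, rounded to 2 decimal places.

Periodic yield y = 0.1145. Discount each cash flow and weight by its year:
  t   CF        PV=CF/(1+0.1145)^t    t·PV
  1       550.00       493.4948       493.4948
  2       550.00       442.7948       885.5897
  3       550.00       397.3036     1,191.9107
  4       550.00       356.4859     1,425.9437
  5       550.00       319.8618     1,599.3088
  6       550.00       287.0002     1,722.0014
  7       850.00       397.9774     2,785.8418
  8       850.00       357.0905     2,856.7243
  9       850.00       320.4043     2,883.6383
  10   10,850.00     3,669.6869    36,696.8689
  Σ                  7,042.1003    52,541.3225
Price P = Σ PV = 7,042.1003.
Macaulay duration = Σ(t·PV) / P = 52,541.3225 / 7,042.1003 = 7.46103 years.

7.46 years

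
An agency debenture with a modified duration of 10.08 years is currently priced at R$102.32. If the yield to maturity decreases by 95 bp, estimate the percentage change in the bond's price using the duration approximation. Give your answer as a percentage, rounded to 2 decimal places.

Duration approximation: ΔP/P ≈ -D_mod · Δy = -10.08 × (-0.0095) = +0.095760.
As a percentage: +9.5760%.

+9.58%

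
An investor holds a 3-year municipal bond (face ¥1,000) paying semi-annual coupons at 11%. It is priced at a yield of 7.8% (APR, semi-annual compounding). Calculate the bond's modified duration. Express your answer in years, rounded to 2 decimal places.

2.55 years

Periodic yield y = 0.039. First find Macaulay duration:
  t   CF        PV=CF/(1+0.039)^t    t·PV
  1        55.00        52.9355        52.9355
  2        55.00        50.9485       101.8970
  3        55.00        49.0361       147.1083
  4        55.00        47.1955       188.7820
  5        55.00        45.4240       227.1198
  6     1,055.00       838.6083     5,031.6500
  Σ                  1,084.1479     5,749.4926
P = 1,084.1479; Macaulay duration = 5,749.4926 / 1,084.1479 = 5.30324 half-year periods = 2.65162 years.
Modified duration = D_Mac / (1 + y) = 2.65162 / 1.039 = 2.55209 years.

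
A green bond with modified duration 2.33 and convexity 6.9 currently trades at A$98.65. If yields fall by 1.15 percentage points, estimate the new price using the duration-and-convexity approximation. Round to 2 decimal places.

Duration effect: -D_mod·Δy = -2.33 × (-0.0115) = +0.026795
Convexity effect: ½·C·(Δy)² = 0.5 × 6.9 × (-0.0115)² = +0.0004562625
ΔP/P ≈ +0.026795 + 0.0004562625 = +0.0272512625
New price ≈ 98.65 × (1 + 0.0272512625) = 101.338337045625.

A$101.34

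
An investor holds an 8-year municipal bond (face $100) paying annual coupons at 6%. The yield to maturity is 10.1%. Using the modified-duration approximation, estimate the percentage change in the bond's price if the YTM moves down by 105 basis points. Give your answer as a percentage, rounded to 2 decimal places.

Periodic yield y = 0.101. Modified duration first:
  t   CF        PV=CF/(1+0.101)^t    t·PV
  1         6.00         5.4496         5.4496
  2         6.00         4.9497         9.8993
  3         6.00         4.4956        13.4869
  4         6.00         4.0832        16.3328
  5         6.00         3.7086        18.5432
  6         6.00         3.3684        20.2106
  7         6.00         3.0594        21.4160
  8       106.00        49.0916       392.7329
  Σ                     78.2062       498.0713
P = 78.2062; D_Mac = 6.36869 yrs; D_mod = 6.36869/(1+0.101) = 5.78446 yrs.
ΔP/P ≈ -D_mod · Δy = -5.78446 × (-0.0105) = +0.060737 = +6.0737%.

+6.07%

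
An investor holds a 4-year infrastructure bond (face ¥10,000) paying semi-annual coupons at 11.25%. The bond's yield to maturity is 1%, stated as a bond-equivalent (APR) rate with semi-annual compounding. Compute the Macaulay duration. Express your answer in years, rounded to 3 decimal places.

3.446 years

Periodic yield y = 0.005. Discount each cash flow and weight by its period:
  t   CF        PV=CF/(1+0.005)^t    t·PV
  1       562.50       559.7015       559.7015
  2       562.50       556.9169     1,113.8338
  3       562.50       554.1462     1,662.4385
  4       562.50       551.3892     2,205.5569
  5       562.50       548.6460     2,743.2300
  6       562.50       545.9164     3,275.4985
  7       562.50       543.2004     3,802.4029
  8    10,562.50    10,149.3500    81,194.7997
  Σ                 14,009.2666    96,557.4619
Price P = Σ PV = 14,009.2666.
Macaulay duration = Σ(t·PV) / P = 96,557.4619 / 14,009.2666 = 6.89240 half-year periods.
In years: 6.89240 / 2 = 3.44620 years.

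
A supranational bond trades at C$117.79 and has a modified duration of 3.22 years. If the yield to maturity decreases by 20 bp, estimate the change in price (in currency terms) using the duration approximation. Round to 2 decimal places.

+C$0.76

Duration approximation: ΔP/P ≈ -D_mod · Δy = -3.22 × (-0.002) = +0.006440.
ΔP ≈ 117.79 × (+0.006440) = +0.7585676.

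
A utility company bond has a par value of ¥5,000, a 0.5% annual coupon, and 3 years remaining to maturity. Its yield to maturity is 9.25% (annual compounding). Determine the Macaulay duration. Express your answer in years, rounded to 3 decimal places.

2.983 years

Periodic yield y = 0.0925. Discount each cash flow and weight by its year:
  t   CF        PV=CF/(1+0.0925)^t    t·PV
  1        25.00        22.8833        22.8833
  2        25.00        20.9458        41.8916
  3     5,025.00     3,853.6452    11,560.9357
  Σ                  3,897.4743    11,625.7106
Price P = Σ PV = 3,897.4743.
Macaulay duration = Σ(t·PV) / P = 11,625.7106 / 3,897.4743 = 2.98288 years.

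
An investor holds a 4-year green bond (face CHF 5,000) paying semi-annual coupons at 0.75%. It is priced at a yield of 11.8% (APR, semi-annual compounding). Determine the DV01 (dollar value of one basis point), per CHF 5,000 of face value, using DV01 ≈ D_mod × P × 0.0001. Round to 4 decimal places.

Periodic yield y = 0.059.
  t   CF        PV=CF/(1+0.059)^t    t·PV
  1        18.75        17.7054        17.7054
  2        18.75        16.7190        33.4379
  3        18.75        15.7875        47.3625
  4        18.75        14.9079        59.6317
  5        18.75        14.0774        70.3868
  6        18.75        13.2931        79.7585
  7        18.75        12.5525        87.8674
  8     5,018.75     3,172.6918    25,381.5341
  Σ                  3,277.7345    25,777.6844
P = 3,277.7345; D_Mac = 7.86448 half-year periods = 3.93224 yrs; D_mod = 3.71316 yrs.
DV01 ≈ 3.71316 × 3,277.7345 × 0.0001 = 1.217077.

CHF 1.2171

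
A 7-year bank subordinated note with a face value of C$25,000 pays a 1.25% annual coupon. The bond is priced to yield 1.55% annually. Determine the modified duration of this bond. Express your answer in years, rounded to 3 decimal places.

6.640 years

Periodic yield y = 0.0155. First find Macaulay duration:
  t   CF        PV=CF/(1+0.0155)^t    t·PV
  1       312.50       307.7302       307.7302
  2       312.50       303.0332       606.0663
  3       312.50       298.4078       895.2235
  4       312.50       293.8531     1,175.4125
  5       312.50       289.3679     1,446.8396
  6       312.50       284.9512     1,709.7071
  7    25,312.50    22,728.7497   159,101.2480
  Σ                 24,506.0931   165,242.2272
P = 24,506.0931; Macaulay duration = 165,242.2272 / 24,506.0931 = 6.74290 years.
Modified duration = D_Mac / (1 + y) = 6.74290 / 1.0155 = 6.63998 years.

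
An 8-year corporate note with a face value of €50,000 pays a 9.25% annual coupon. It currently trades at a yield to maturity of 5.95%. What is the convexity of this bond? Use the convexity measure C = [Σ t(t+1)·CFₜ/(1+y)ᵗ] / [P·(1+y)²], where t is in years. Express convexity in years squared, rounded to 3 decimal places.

With y = 0.0595:
  t   CF        PV=CF/(1+0.0595)^t    t·PV        t(t+1)·PV
  1     4,625.00     4,365.2666     4,365.2666       8,730.5333
  2     4,625.00     4,120.1195     8,240.2390      24,720.7171
  3     4,625.00     3,888.7395    11,666.2186      46,664.8743
  4     4,625.00     3,670.3535    14,681.4140      73,407.0698
  5     4,625.00     3,464.2317    17,321.1585     103,926.9511
  6     4,625.00     3,269.6854    19,618.1125     137,326.7877
  7     4,625.00     3,086.0646    21,602.4520     172,819.6164
  8    54,625.00    34,402.0056   275,216.0444   2,476,944.3997
  Σ                 60,266.4664   372,710.9057   3,044,540.9493
P = 60,266.4664.
Convexity = Σ t(t+1)·PV / [P·(1+y)²] = 3,044,540.9493 / (60,266.4664 × 1.122540) = 45.00328.

45.003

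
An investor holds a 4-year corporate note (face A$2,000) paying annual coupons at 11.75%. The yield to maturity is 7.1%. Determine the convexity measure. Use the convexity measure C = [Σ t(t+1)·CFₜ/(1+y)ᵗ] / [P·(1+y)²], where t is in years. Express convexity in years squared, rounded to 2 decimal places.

14.29

With y = 0.071:
  t   CF        PV=CF/(1+0.071)^t    t·PV        t(t+1)·PV
  1       235.00       219.4211       219.4211         438.8422
  2       235.00       204.8750       409.7500       1,229.2499
  3       235.00       191.2932       573.8795       2,295.5180
  4     2,235.00     1,698.7116     6,794.8463      33,974.2313
  Σ                  2,314.3008     7,997.8968      37,937.8414
P = 2,314.3008.
Convexity = Σ t(t+1)·PV / [P·(1+y)²] = 37,937.8414 / (2,314.3008 × 1.147041) = 14.29137.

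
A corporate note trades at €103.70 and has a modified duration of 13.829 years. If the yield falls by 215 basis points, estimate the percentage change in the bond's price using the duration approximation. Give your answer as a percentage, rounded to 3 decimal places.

Duration approximation: ΔP/P ≈ -D_mod · Δy = -13.829 × (-0.0215) = +0.2973235.
As a percentage: +29.73235%.

+29.732%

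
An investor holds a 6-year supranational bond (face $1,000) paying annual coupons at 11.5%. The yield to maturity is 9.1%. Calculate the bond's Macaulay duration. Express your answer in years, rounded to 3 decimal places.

Periodic yield y = 0.091. Discount each cash flow and weight by its year:
  t   CF        PV=CF/(1+0.091)^t    t·PV
  1       115.00       105.4079       105.4079
  2       115.00        96.6158       193.2317
  3       115.00        88.5571       265.6714
  4       115.00        81.1706       324.6825
  5       115.00        74.4002       372.0010
  6     1,115.00       661.1901     3,967.1408
  Σ                  1,107.3418     5,228.1352
Price P = Σ PV = 1,107.3418.
Macaulay duration = Σ(t·PV) / P = 5,228.1352 / 1,107.3418 = 4.72134 years.

4.721 years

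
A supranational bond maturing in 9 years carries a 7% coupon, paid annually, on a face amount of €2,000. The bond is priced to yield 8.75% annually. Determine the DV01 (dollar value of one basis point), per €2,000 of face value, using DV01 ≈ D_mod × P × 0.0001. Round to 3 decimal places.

€1.125

Periodic yield y = 0.0875.
  t   CF        PV=CF/(1+0.0875)^t    t·PV
  1       140.00       128.7356       128.7356
  2       140.00       118.3776       236.7552
  3       140.00       108.8530       326.5589
  4       140.00       100.0947       400.3787
  5       140.00        92.0411       460.2054
  6       140.00        84.6355       507.8129
  7       140.00        77.8257       544.7801
  8       140.00        71.5639       572.5111
  9     2,140.00     1,005.8897     9,053.0077
  Σ                  1,788.0168    12,230.7456
P = 1,788.0168; D_Mac = 6.84040 yrs; D_mod = 6.29002 yrs.
DV01 ≈ 6.29002 × 1,788.0168 × 0.0001 = 1.124666.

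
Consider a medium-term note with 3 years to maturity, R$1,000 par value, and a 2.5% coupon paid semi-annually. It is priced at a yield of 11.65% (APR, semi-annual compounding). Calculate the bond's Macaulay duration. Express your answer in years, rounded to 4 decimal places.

Periodic yield y = 0.05825. Discount each cash flow and weight by its period:
  t   CF        PV=CF/(1+0.05825)^t    t·PV
  1        12.50        11.8120        11.8120
  2        12.50        11.1618        22.3236
  3        12.50        10.5474        31.6422
  4        12.50         9.9668        39.8673
  5        12.50         9.4182        47.0911
  6     1,012.50       720.8840     4,325.3038
  Σ                    773.7901     4,478.0399
Price P = Σ PV = 773.7901.
Macaulay duration = Σ(t·PV) / P = 4,478.0399 / 773.7901 = 5.78715 half-year periods.
In years: 5.78715 / 2 = 2.89358 years.

2.8936 years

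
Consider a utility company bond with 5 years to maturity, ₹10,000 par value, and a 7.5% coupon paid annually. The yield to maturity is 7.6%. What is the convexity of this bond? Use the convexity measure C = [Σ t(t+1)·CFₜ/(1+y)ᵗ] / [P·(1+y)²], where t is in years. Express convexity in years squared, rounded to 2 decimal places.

With y = 0.076:
  t   CF        PV=CF/(1+0.076)^t    t·PV        t(t+1)·PV
  1       750.00       697.0260       697.0260       1,394.0520
  2       750.00       647.7937     1,295.5874       3,886.7622
  3       750.00       602.0388     1,806.1163       7,224.4651
  4       750.00       559.5156     2,238.0623      11,190.3114
  5    10,750.00     7,453.2743    37,266.3717     223,598.2305
  Σ                  9,959.6484    43,303.1637     247,293.8213
P = 9,959.6484.
Convexity = Σ t(t+1)·PV / [P·(1+y)²] = 247,293.8213 / (9,959.6484 × 1.157776) = 21.44592.

21.45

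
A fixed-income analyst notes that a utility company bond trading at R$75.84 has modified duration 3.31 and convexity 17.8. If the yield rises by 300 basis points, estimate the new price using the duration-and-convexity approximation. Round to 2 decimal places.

Duration effect: -D_mod·Δy = -3.31 × (+0.03) = -0.099300
Convexity effect: ½·C·(Δy)² = 0.5 × 17.8 × (0.03)² = +0.0080100
ΔP/P ≈ -0.099300 + 0.0080100 = -0.091290
New price ≈ 75.84 × (1 - 0.091290) = 68.9165664.

R$68.92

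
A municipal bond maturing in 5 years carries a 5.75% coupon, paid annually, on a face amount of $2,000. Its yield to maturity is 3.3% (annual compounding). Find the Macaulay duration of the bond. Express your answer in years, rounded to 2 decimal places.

4.51 years

Periodic yield y = 0.033. Discount each cash flow and weight by its year:
  t   CF        PV=CF/(1+0.033)^t    t·PV
  1       115.00       111.3262       111.3262
  2       115.00       107.7698       215.5397
  3       115.00       104.3270       312.9811
  4       115.00       100.9942       403.9769
  5     2,115.00     1,798.0790     8,990.3949
  Σ                  2,222.4963    10,034.2188
Price P = Σ PV = 2,222.4963.
Macaulay duration = Σ(t·PV) / P = 10,034.2188 / 2,222.4963 = 4.51484 years.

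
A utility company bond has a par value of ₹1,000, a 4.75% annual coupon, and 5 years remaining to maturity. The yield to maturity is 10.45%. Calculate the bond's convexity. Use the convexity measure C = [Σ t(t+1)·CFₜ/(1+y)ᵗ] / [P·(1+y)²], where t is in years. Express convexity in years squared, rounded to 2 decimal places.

21.37

With y = 0.1045:
  t   CF        PV=CF/(1+0.1045)^t    t·PV        t(t+1)·PV
  1        47.50        43.0059        43.0059          86.0118
  2        47.50        38.9370        77.8739         233.6218
  3        47.50        35.2530       105.7591         423.0364
  4        47.50        31.9176       127.6705         638.3527
  5     1,047.50       637.2729     3,186.3644      19,118.1861
  Σ                    786.3864     3,540.6738      20,499.2088
P = 786.3864.
Convexity = Σ t(t+1)·PV / [P·(1+y)²] = 20,499.2088 / (786.3864 × 1.219920) = 21.36829.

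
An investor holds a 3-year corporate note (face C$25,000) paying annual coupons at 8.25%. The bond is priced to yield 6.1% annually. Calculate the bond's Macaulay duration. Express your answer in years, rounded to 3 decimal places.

Periodic yield y = 0.061. Discount each cash flow and weight by its year:
  t   CF        PV=CF/(1+0.061)^t    t·PV
  1     2,062.50     1,943.9208     1,943.9208
  2     2,062.50     1,832.1591     3,664.3182
  3    27,062.50    22,658.0099    67,974.0297
  Σ                 26,434.0898    73,582.2687
Price P = Σ PV = 26,434.0898.
Macaulay duration = Σ(t·PV) / P = 73,582.2687 / 26,434.0898 = 2.78361 years.

2.784 years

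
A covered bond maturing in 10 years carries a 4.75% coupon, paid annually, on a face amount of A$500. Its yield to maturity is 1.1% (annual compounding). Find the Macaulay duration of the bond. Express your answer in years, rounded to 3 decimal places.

8.472 years

Periodic yield y = 0.011. Discount each cash flow and weight by its year:
  t   CF        PV=CF/(1+0.011)^t    t·PV
  1        23.75        23.4916        23.4916
  2        23.75        23.2360        46.4720
  3        23.75        22.9832        68.9495
  4        23.75        22.7331        90.9325
  5        23.75        22.4858       112.4289
  6        23.75        22.2411       133.4467
  7        23.75        21.9991       153.9939
  8        23.75        21.7598       174.0782
  9        23.75        21.5230       193.7072
  10      523.75       469.4750     4,694.7501
  Σ                    671.9277     5,692.2506
Price P = Σ PV = 671.9277.
Macaulay duration = Σ(t·PV) / P = 5,692.2506 / 671.9277 = 8.47152 years.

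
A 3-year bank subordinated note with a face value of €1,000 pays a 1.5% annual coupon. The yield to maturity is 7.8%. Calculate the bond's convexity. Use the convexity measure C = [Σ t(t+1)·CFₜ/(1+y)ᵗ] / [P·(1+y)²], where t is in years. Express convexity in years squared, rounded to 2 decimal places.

With y = 0.078:
  t   CF        PV=CF/(1+0.078)^t    t·PV        t(t+1)·PV
  1        15.00        13.9147        13.9147          27.8293
  2        15.00        12.9078        25.8157          77.4471
  3     1,015.00       810.2327     2,430.6981       9,722.7922
  Σ                    837.0552     2,470.4284       9,828.0686
P = 837.0552.
Convexity = Σ t(t+1)·PV / [P·(1+y)²] = 9,828.0686 / (837.0552 × 1.162084) = 10.10361.

10.10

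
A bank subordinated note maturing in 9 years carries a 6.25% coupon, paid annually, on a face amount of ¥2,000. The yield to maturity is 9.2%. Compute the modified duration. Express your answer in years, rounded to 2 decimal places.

Periodic yield y = 0.092. First find Macaulay duration:
  t   CF        PV=CF/(1+0.092)^t    t·PV
  1       125.00       114.4689       114.4689
  2       125.00       104.8250       209.6499
  3       125.00        95.9936       287.9807
  4       125.00        87.9062       351.6248
  5       125.00        80.5002       402.5009
  6       125.00        73.7181       442.3087
  7       125.00        67.5074       472.5520
  8       125.00        61.8200       494.5599
  9     2,125.00       962.3991     8,661.5915
  Σ                  1,649.1383    11,437.2372
P = 1,649.1383; Macaulay duration = 11,437.2372 / 1,649.1383 = 6.93528 years.
Modified duration = D_Mac / (1 + y) = 6.93528 / 1.092 = 6.35099 years.

6.35 years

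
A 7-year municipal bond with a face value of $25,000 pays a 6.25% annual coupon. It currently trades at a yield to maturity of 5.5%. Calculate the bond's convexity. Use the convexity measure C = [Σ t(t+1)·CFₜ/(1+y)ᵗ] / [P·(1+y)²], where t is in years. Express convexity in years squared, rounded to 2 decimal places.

39.94

With y = 0.055:
  t   CF        PV=CF/(1+0.055)^t    t·PV        t(t+1)·PV
  1     1,562.50     1,481.0427     1,481.0427       2,962.0853
  2     1,562.50     1,403.8319     2,807.6638       8,422.9914
  3     1,562.50     1,330.6464     3,991.9391      15,967.7562
  4     1,562.50     1,261.2762     5,045.1046      25,225.5232
  5     1,562.50     1,195.5224     5,977.6121      35,865.6728
  6     1,562.50     1,133.1966     6,799.1797      47,594.2578
  7    26,562.50    18,260.0402   127,820.2816   1,022,562.2527
  Σ                 26,065.5563   153,922.8236   1,158,600.5395
P = 26,065.5563.
Convexity = Σ t(t+1)·PV / [P·(1+y)²] = 1,158,600.5395 / (26,065.5563 × 1.113025) = 39.93575.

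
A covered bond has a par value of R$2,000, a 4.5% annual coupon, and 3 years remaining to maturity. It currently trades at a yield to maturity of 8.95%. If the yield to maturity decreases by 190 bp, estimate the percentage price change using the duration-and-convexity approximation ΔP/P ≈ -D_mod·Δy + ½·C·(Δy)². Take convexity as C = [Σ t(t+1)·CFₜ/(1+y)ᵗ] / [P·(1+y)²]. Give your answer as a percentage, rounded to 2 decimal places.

+5.17%

With y = 0.0895:
  t   CF        PV=CF/(1+0.0895)^t    t·PV        t(t+1)·PV
  1        90.00        82.6067        82.6067         165.2134
  2        90.00        75.8207       151.6415         454.9245
  3     2,090.00     1,616.0864     4,848.2593      19,393.0371
  Σ                  1,774.5139     5,082.5075      20,013.1750
P = 1,774.5139; D_Mac = 2.86417 yrs; D_mod = 2.62888 yrs; C = 9.50128.
Duration effect: -2.62888 × (-0.019) = +0.049949
Convexity effect: 0.5 × 9.50128 × (-0.019)² = +0.0017150
ΔP/P ≈ +0.049949 + 0.0017150 = +0.051664 = +5.1664%.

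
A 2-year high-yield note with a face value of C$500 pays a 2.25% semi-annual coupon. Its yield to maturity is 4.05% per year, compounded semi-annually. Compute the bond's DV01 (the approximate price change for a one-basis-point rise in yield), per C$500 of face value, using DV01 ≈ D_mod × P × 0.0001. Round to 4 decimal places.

C$0.0931

Periodic yield y = 0.02025.
  t   CF        PV=CF/(1+0.02025)^t    t·PV
  1        5.625         5.5134         5.5134
  2        5.625         5.4039        10.8079
  3        5.625         5.2967        15.8900
  4      505.625       466.6617     1,866.6467
  Σ                    482.8756     1,898.8579
P = 482.8756; D_Mac = 3.93240 half-year periods = 1.96620 yrs; D_mod = 1.92717 yrs.
DV01 ≈ 1.92717 × 482.8756 × 0.0001 = 0.093058.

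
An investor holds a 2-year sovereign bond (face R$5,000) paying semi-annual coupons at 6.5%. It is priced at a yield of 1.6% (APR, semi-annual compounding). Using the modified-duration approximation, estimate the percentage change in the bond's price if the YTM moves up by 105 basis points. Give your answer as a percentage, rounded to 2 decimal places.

-1.99%

Periodic yield y = 0.008. Modified duration first:
  t   CF        PV=CF/(1+0.008)^t    t·PV
  1       162.50       161.2103       161.2103
  2       162.50       159.9309       319.8617
  3       162.50       158.6616       475.9847
  4     5,162.50     5,000.5519    20,002.2075
  Σ                  5,480.3546    20,959.2643
P = 5,480.3546; D_Mac = 3.82444 half-year periods = 1.91222 yrs; D_mod = 1.91222/(1+0.008) = 1.89704 yrs.
ΔP/P ≈ -D_mod · Δy = -1.89704 × (+0.0105) = -0.019919 = -1.9919%.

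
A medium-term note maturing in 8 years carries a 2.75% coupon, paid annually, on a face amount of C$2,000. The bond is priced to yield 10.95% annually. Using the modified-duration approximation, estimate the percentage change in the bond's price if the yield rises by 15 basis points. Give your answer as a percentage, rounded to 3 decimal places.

-0.947%

Periodic yield y = 0.1095. Modified duration first:
  t   CF        PV=CF/(1+0.1095)^t    t·PV
  1        55.00        49.5719        49.5719
  2        55.00        44.6795        89.3590
  3        55.00        40.2699       120.8098
  4        55.00        36.2956       145.1822
  5        55.00        32.7134       163.5672
  6        55.00        29.4848       176.9091
  7        55.00        26.5749       186.0243
  8     2,055.00       894.9389     7,159.5110
  Σ                  1,154.5289     8,090.9343
P = 1,154.5289; D_Mac = 7.00800 yrs; D_mod = 7.00800/(1+0.1095) = 6.31636 yrs.
ΔP/P ≈ -D_mod · Δy = -6.31636 × (+0.0015) = -0.009475 = -0.9475%.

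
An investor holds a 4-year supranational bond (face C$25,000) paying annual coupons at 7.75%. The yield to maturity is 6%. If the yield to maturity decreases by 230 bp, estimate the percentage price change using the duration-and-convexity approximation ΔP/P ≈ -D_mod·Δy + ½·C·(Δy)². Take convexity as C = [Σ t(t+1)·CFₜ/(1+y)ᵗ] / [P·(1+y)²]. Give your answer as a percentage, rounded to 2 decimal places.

With y = 0.06:
  t   CF        PV=CF/(1+0.06)^t    t·PV        t(t+1)·PV
  1     1,937.50     1,827.8302     1,827.8302       3,655.6604
  2     1,937.50     1,724.3681     3,448.7362      10,346.2086
  3     1,937.50     1,626.7624     4,880.2871      19,521.1483
  4    26,937.50    21,337.0231    85,348.0922     426,740.4611
  Σ                 26,515.9837    95,504.9457     460,263.4784
P = 26,515.9837; D_Mac = 3.60179 yrs; D_mod = 3.39791 yrs; C = 15.44853.
Duration effect: -3.39791 × (-0.023) = +0.078152
Convexity effect: 0.5 × 15.44853 × (-0.023)² = +0.0040861
ΔP/P ≈ +0.078152 + 0.0040861 = +0.082238 = +8.2238%.

+8.22%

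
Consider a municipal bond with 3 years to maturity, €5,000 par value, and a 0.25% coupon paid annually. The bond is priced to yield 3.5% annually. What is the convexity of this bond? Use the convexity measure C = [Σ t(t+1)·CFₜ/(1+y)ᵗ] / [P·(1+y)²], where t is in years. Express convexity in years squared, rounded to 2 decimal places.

11.16

With y = 0.035:
  t   CF        PV=CF/(1+0.035)^t    t·PV        t(t+1)·PV
  1        12.50        12.0773        12.0773          24.1546
  2        12.50        11.6689        23.3378          70.0133
  3     5,012.50     4,520.9878    13,562.9634      54,251.8537
  Σ                  4,544.7340    13,598.3785      54,346.0216
P = 4,544.7340.
Convexity = Σ t(t+1)·PV / [P·(1+y)²] = 54,346.0216 / (4,544.7340 × 1.071225) = 11.16294.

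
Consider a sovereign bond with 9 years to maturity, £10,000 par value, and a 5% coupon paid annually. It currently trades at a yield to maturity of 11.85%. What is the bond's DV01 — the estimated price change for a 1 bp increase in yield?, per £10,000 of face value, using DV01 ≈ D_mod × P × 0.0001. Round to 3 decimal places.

£3.959

Periodic yield y = 0.1185.
  t   CF        PV=CF/(1+0.1185)^t    t·PV
  1       500.00       447.0273       447.0273
  2       500.00       399.6668       799.3335
  3       500.00       357.3239     1,071.9716
  4       500.00       319.4670     1,277.8681
  5       500.00       285.6210     1,428.1048
  6       500.00       255.3607     1,532.1642
  7       500.00       228.3064     1,598.1448
  8       500.00       204.1184     1,632.9470
  9    10,500.00     3,832.3521    34,491.1689
  Σ                  6,329.2435    44,278.7302
P = 6,329.2435; D_Mac = 6.99590 yrs; D_mod = 6.25471 yrs.
DV01 ≈ 6.25471 × 6,329.2435 × 0.0001 = 3.958760.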